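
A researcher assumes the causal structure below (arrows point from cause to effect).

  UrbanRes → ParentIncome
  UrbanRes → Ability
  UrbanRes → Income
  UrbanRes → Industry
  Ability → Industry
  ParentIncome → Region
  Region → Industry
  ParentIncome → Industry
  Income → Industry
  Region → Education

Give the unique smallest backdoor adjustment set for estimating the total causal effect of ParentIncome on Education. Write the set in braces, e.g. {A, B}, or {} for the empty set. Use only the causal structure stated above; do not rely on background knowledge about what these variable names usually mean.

Variables eligible for adjustment (non-descendants of ParentIncome, excluding ParentIncome and Education): {Ability, Income, UrbanRes}.
Backdoor paths from ParentIncome to Education:
  P1: ParentIncome <- UrbanRes -> Ability -> Industry <- Region -> Education
  P2: ParentIncome <- UrbanRes -> Income -> Industry <- Region -> Education
  P3: ParentIncome <- UrbanRes -> Industry <- Region -> Education
Each backdoor path contains an unconditioned collider, so every path is already blocked with the empty conditioning set:
  P1: blocked at collider Industry (neither it nor any descendant is in the conditioning set).
  P2: blocked at collider Industry (neither it nor any descendant is in the conditioning set).
  P3: blocked at collider Industry (neither it nor any descendant is in the conditioning set).
The empty set is therefore the unique smallest valid set.

{}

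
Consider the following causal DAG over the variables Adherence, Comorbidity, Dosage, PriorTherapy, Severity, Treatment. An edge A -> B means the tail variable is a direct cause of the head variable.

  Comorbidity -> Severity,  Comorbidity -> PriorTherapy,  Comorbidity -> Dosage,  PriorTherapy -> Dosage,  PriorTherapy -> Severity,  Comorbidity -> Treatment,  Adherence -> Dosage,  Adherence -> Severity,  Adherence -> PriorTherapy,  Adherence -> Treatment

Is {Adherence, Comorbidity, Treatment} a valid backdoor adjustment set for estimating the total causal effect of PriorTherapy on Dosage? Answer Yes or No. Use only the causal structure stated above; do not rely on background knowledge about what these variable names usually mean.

Yes

Backdoor paths from PriorTherapy to Dosage (paths whose first edge points into PriorTherapy):
  P1: PriorTherapy <- Comorbidity -> Severity <- Adherence -> Dosage
  P2: PriorTherapy <- Comorbidity -> Treatment <- Adherence -> Dosage
  P3: PriorTherapy <- Comorbidity -> Dosage
  P4: PriorTherapy <- Adherence -> Severity <- Comorbidity -> Dosage
  P5: PriorTherapy <- Adherence -> Treatment <- Comorbidity -> Dosage
  P6: PriorTherapy <- Adherence -> Dosage
Condition 1 (no descendant of PriorTherapy in the set): holds — descendants of PriorTherapy are {Dosage, Severity}; none are in {Adherence, Comorbidity, Treatment}.
Condition 2 (every backdoor path blocked by {Adherence, Comorbidity, Treatment}):
  P1: blocked at fork node Comorbidity ∈ conditioning set.
  P2: blocked at fork node Comorbidity ∈ conditioning set.
  P3: blocked at fork node Comorbidity ∈ conditioning set.
  P4: blocked at fork node Adherence ∈ conditioning set.
  P5: blocked at fork node Adherence ∈ conditioning set.
  P6: blocked at fork node Adherence ∈ conditioning set.
{Adherence, Comorbidity, Treatment} satisfies the backdoor criterion.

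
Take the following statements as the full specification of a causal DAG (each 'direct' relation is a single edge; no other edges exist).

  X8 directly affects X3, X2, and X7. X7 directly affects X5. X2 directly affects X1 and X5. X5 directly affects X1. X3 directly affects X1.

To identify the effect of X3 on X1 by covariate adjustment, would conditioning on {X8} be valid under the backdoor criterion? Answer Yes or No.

Yes

Backdoor paths from X3 to X1 (paths whose first edge points into X3):
  P1: X3 <- X8 -> X7 -> X5 <- X2 -> X1
  P2: X3 <- X8 -> X7 -> X5 -> X1
  P3: X3 <- X8 -> X2 -> X5 -> X1
  P4: X3 <- X8 -> X2 -> X1
Condition 1 (no descendant of X3 in the set): holds — descendants of X3 are {X1}; none are in {X8}.
Condition 2 (every backdoor path blocked by {X8}):
  P1: blocked at fork node X8 ∈ conditioning set.
  P2: blocked at fork node X8 ∈ conditioning set.
  P3: blocked at fork node X8 ∈ conditioning set.
  P4: blocked at fork node X8 ∈ conditioning set.
{X8} satisfies the backdoor criterion.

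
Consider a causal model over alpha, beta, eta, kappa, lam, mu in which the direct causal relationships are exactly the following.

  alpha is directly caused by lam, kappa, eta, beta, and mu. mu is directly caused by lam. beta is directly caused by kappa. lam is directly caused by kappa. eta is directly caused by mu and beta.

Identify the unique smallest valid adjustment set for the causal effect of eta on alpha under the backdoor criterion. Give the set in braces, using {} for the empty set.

{beta, mu}

Variables eligible for adjustment (non-descendants of eta, excluding eta and alpha): {beta, kappa, lam, mu}.
Backdoor paths from eta to alpha:
  P1: eta <- beta <- kappa -> lam -> mu -> alpha
  P2: eta <- beta <- kappa -> lam -> alpha
  P3: eta <- beta <- kappa -> alpha
  P4: eta <- beta -> alpha
  P5: eta <- mu <- lam <- kappa -> beta -> alpha
  P6: eta <- mu <- lam <- kappa -> alpha
  P7: eta <- mu <- lam -> alpha
  P8: eta <- mu -> alpha
The empty set is not sufficient: P1 (eta <- beta <- kappa -> lam -> mu -> alpha) has no collider blocking it and no conditioned non-collider, so it is open.
Try {beta, mu}:
  P1: blocked at chain node beta ∈ conditioning set.
  P2: blocked at chain node beta ∈ conditioning set.
  P3: blocked at chain node beta ∈ conditioning set.
  P4: blocked at fork node beta ∈ conditioning set.
  P5: blocked at chain node mu ∈ conditioning set.
  P6: blocked at chain node mu ∈ conditioning set.
  P7: blocked at chain node mu ∈ conditioning set.
  P8: blocked at fork node mu ∈ conditioning set.
{beta, mu} contains no descendant of eta and blocks every backdoor path.
Every element of {beta, mu} is needed (dropping beta leaves P2 open; dropping mu leaves P6 open), so no proper subset is valid.
Among all size-2 subsets of the eligible variables, only {beta, mu} blocks every backdoor path, so it is the unique smallest valid adjustment set.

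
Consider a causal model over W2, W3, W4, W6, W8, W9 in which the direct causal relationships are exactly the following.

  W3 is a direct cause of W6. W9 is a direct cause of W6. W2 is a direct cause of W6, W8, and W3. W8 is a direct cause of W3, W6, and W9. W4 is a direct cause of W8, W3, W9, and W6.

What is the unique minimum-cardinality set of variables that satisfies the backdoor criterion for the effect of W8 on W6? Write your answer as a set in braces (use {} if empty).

Variables eligible for adjustment (non-descendants of W8, excluding W8 and W6): {W2, W4}.
Backdoor paths from W8 to W6:
  P1: W8 <- W4 -> W9 -> W6
  P2: W8 <- W4 -> W3 <- W2 -> W6
  P3: W8 <- W4 -> W3 -> W6
  P4: W8 <- W4 -> W6
  P5: W8 <- W2 -> W3 <- W4 -> W9 -> W6
  P6: W8 <- W2 -> W3 <- W4 -> W6
  P7: W8 <- W2 -> W3 -> W6
  P8: W8 <- W2 -> W6
The empty set is not sufficient: P1 (W8 <- W4 -> W9 -> W6) has no collider blocking it and no conditioned non-collider, so it is open.
Try {W2, W4}:
  P1: blocked at fork node W4 ∈ conditioning set.
  P2: blocked at fork node W4 ∈ conditioning set.
  P3: blocked at fork node W4 ∈ conditioning set.
  P4: blocked at fork node W4 ∈ conditioning set.
  P5: blocked at fork node W2 ∈ conditioning set.
  P6: blocked at fork node W2 ∈ conditioning set.
  P7: blocked at fork node W2 ∈ conditioning set.
  P8: blocked at fork node W2 ∈ conditioning set.
{W2, W4} contains no descendant of W8 and blocks every backdoor path.
Every element of {W2, W4} is needed (dropping W2 leaves P7 open; dropping W4 leaves P1 open), so no proper subset is valid.
Among all size-2 subsets of the eligible variables, only {W2, W4} blocks every backdoor path, so it is the unique smallest valid adjustment set.

{W2, W4}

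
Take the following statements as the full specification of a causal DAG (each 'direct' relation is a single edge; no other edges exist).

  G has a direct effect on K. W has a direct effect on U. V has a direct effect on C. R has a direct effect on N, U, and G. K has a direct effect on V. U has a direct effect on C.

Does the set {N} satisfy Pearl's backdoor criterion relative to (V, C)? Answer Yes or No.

No

Backdoor paths from V to C (paths whose first edge points into V):
  P1: V <- K <- G <- R -> U -> C
Condition 1 (no descendant of V in the set): holds — descendants of V are {C}; none are in {N}.
Condition 2 (every backdoor path blocked by {N}):
  P1: open — no interior node is in the conditioning set.
{N} does not satisfy the backdoor criterion.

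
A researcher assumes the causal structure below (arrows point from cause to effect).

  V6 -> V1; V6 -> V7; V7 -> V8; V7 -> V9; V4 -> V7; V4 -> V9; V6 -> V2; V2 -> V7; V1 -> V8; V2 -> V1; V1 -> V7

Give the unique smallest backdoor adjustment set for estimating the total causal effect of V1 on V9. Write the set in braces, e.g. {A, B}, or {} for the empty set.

{V2, V6}

Variables eligible for adjustment (non-descendants of V1, excluding V1 and V9): {V2, V4, V6}.
Backdoor paths from V1 to V9:
  P1: V1 <- V6 -> V2 -> V7 <- V4 -> V9
  P2: V1 <- V6 -> V2 -> V7 -> V9
  P3: V1 <- V6 -> V7 <- V4 -> V9
  P4: V1 <- V6 -> V7 -> V9
  P5: V1 <- V2 <- V6 -> V7 <- V4 -> V9
  P6: V1 <- V2 <- V6 -> V7 -> V9
  P7: V1 <- V2 -> V7 <- V4 -> V9
  P8: V1 <- V2 -> V7 -> V9
The empty set is not sufficient: P2 (V1 <- V6 -> V2 -> V7 -> V9) has no collider blocking it and no conditioned non-collider, so it is open.
Try {V2, V6}:
  P1: blocked at fork node V6 ∈ conditioning set.
  P2: blocked at fork node V6 ∈ conditioning set.
  P3: blocked at fork node V6 ∈ conditioning set.
  P4: blocked at fork node V6 ∈ conditioning set.
  P5: blocked at chain node V2 ∈ conditioning set.
  P6: blocked at chain node V2 ∈ conditioning set.
  P7: blocked at fork node V2 ∈ conditioning set.
  P8: blocked at fork node V2 ∈ conditioning set.
{V2, V6} contains no descendant of V1 and blocks every backdoor path.
Every element of {V2, V6} is needed (dropping V2 leaves P8 open; dropping V6 leaves P4 open), so no proper subset is valid.
Among all size-2 subsets of the eligible variables, only {V2, V6} blocks every backdoor path, so it is the unique smallest valid adjustment set.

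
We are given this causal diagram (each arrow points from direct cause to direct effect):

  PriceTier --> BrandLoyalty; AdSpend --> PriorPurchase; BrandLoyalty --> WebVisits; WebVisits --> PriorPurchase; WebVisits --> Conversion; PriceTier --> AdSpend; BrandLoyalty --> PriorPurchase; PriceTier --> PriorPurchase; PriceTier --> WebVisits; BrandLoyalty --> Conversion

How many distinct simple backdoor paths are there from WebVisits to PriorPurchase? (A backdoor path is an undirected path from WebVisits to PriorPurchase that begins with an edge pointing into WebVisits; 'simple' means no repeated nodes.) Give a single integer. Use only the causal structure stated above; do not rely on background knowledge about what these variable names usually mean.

A backdoor path from WebVisits to PriorPurchase is any simple undirected path whose first edge points into WebVisits (i.e. leaves WebVisits via a parent).
Parents of WebVisits: {BrandLoyalty, PriceTier}.
Enumerating:
  P1: WebVisits <- PriceTier -> BrandLoyalty -> PriorPurchase
  P2: WebVisits <- PriceTier -> AdSpend -> PriorPurchase
  P3: WebVisits <- PriceTier -> PriorPurchase
  P4: WebVisits <- BrandLoyalty <- PriceTier -> AdSpend -> PriorPurchase
  P5: WebVisits <- BrandLoyalty <- PriceTier -> PriorPurchase
  P6: WebVisits <- BrandLoyalty -> PriorPurchase
That exhausts the simple backdoor paths. Count: 6.

6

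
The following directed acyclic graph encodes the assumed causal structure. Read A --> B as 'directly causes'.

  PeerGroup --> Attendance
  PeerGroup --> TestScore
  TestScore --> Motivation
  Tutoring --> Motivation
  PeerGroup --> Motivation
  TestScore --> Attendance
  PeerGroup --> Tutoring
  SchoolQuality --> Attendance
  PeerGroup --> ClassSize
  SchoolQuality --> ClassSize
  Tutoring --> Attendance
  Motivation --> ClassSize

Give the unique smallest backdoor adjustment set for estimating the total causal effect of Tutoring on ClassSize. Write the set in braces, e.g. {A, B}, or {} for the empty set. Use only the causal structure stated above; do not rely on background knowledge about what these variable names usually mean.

{PeerGroup}

Variables eligible for adjustment (non-descendants of Tutoring, excluding Tutoring and ClassSize): {PeerGroup, SchoolQuality, TestScore}.
Backdoor paths from Tutoring to ClassSize:
  P1: Tutoring <- PeerGroup -> TestScore -> Attendance <- SchoolQuality -> ClassSize
  P2: Tutoring <- PeerGroup -> TestScore -> Motivation -> ClassSize
  P3: Tutoring <- PeerGroup -> Attendance <- SchoolQuality -> ClassSize
  P4: Tutoring <- PeerGroup -> Attendance <- TestScore -> Motivation -> ClassSize
  P5: Tutoring <- PeerGroup -> Motivation <- TestScore -> Attendance <- SchoolQuality -> ClassSize
  P6: Tutoring <- PeerGroup -> Motivation -> ClassSize
  P7: Tutoring <- PeerGroup -> ClassSize
The empty set is not sufficient: P2 (Tutoring <- PeerGroup -> TestScore -> Motivation -> ClassSize) has no collider blocking it and no conditioned non-collider, so it is open.
Try {PeerGroup}:
  P1: blocked at fork node PeerGroup ∈ conditioning set.
  P2: blocked at fork node PeerGroup ∈ conditioning set.
  P3: blocked at fork node PeerGroup ∈ conditioning set.
  P4: blocked at fork node PeerGroup ∈ conditioning set.
  P5: blocked at fork node PeerGroup ∈ conditioning set.
  P6: blocked at fork node PeerGroup ∈ conditioning set.
  P7: blocked at fork node PeerGroup ∈ conditioning set.
{PeerGroup} contains no descendant of Tutoring and blocks every backdoor path.
No other singleton works — e.g. {SchoolQuality} leaves P2 open — so {PeerGroup} is the unique smallest valid adjustment set.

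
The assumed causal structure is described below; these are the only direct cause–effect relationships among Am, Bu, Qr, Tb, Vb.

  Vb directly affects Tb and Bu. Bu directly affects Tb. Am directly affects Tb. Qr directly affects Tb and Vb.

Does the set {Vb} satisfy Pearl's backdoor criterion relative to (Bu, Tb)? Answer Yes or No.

Yes

Backdoor paths from Bu to Tb (paths whose first edge points into Bu):
  P1: Bu <- Vb <- Qr -> Tb
  P2: Bu <- Vb -> Tb
Condition 1 (no descendant of Bu in the set): holds — descendants of Bu are {Tb}; none are in {Vb}.
Condition 2 (every backdoor path blocked by {Vb}):
  P1: blocked at chain node Vb ∈ conditioning set.
  P2: blocked at fork node Vb ∈ conditioning set.
{Vb} satisfies the backdoor criterion.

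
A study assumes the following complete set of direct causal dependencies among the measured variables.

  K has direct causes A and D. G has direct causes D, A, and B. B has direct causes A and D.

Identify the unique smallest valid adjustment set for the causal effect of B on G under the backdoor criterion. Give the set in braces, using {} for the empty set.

Variables eligible for adjustment (non-descendants of B, excluding B and G): {A, D, K}.
Backdoor paths from B to G:
  P1: B <- A -> G
  P2: B <- A -> K <- D -> G
  P3: B <- D -> G
  P4: B <- D -> K <- A -> G
The empty set is not sufficient: P1 (B <- A -> G) has no collider blocking it and no conditioned non-collider, so it is open.
Try {A, D}:
  P1: blocked at fork node A ∈ conditioning set.
  P2: blocked at fork node A ∈ conditioning set.
  P3: blocked at fork node D ∈ conditioning set.
  P4: blocked at fork node D ∈ conditioning set.
{A, D} contains no descendant of B and blocks every backdoor path.
Every element of {A, D} is needed (dropping A leaves P1 open; dropping D leaves P3 open), so no proper subset is valid.
Among all size-2 subsets of the eligible variables, only {A, D} blocks every backdoor path, so it is the unique smallest valid adjustment set.

{A, D}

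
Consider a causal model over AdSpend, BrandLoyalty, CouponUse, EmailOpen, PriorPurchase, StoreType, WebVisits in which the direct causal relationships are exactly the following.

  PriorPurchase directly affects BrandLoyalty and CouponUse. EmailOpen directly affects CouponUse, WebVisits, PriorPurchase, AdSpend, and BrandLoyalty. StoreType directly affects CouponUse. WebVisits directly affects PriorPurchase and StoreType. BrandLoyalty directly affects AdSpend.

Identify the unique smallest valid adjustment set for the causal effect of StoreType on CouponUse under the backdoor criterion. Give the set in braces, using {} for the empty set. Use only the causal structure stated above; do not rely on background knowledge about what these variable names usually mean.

{WebVisits}

Variables eligible for adjustment (non-descendants of StoreType, excluding StoreType and CouponUse): {AdSpend, BrandLoyalty, EmailOpen, PriorPurchase, WebVisits}.
Backdoor paths from StoreType to CouponUse:
  P1: StoreType <- WebVisits <- EmailOpen -> PriorPurchase -> CouponUse
  P2: StoreType <- WebVisits <- EmailOpen -> CouponUse
  P3: StoreType <- WebVisits <- EmailOpen -> BrandLoyalty <- PriorPurchase -> CouponUse
  P4: StoreType <- WebVisits <- EmailOpen -> AdSpend <- BrandLoyalty <- PriorPurchase -> CouponUse
  P5: StoreType <- WebVisits -> PriorPurchase <- EmailOpen -> CouponUse
  P6: StoreType <- WebVisits -> PriorPurchase -> CouponUse
  P7: StoreType <- WebVisits -> PriorPurchase -> BrandLoyalty <- EmailOpen -> CouponUse
  P8: StoreType <- WebVisits -> PriorPurchase -> BrandLoyalty -> AdSpend <- EmailOpen -> CouponUse
The empty set is not sufficient: P1 (StoreType <- WebVisits <- EmailOpen -> PriorPurchase -> CouponUse) has no collider blocking it and no conditioned non-collider, so it is open.
Try {WebVisits}:
  P1: blocked at chain node WebVisits ∈ conditioning set.
  P2: blocked at chain node WebVisits ∈ conditioning set.
  P3: blocked at chain node WebVisits ∈ conditioning set.
  P4: blocked at chain node WebVisits ∈ conditioning set.
  P5: blocked at fork node WebVisits ∈ conditioning set.
  P6: blocked at fork node WebVisits ∈ conditioning set.
  P7: blocked at fork node WebVisits ∈ conditioning set.
  P8: blocked at fork node WebVisits ∈ conditioning set.
{WebVisits} contains no descendant of StoreType and blocks every backdoor path.
No other singleton works — e.g. {EmailOpen} leaves P6 open — so {WebVisits} is the unique smallest valid adjustment set.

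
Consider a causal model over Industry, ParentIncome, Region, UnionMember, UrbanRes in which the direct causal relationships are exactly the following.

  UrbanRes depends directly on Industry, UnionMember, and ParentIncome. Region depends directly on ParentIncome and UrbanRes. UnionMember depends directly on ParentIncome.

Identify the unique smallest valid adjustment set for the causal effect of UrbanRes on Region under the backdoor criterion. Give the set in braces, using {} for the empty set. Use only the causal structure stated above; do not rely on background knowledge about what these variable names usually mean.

{ParentIncome}

Variables eligible for adjustment (non-descendants of UrbanRes, excluding UrbanRes and Region): {Industry, ParentIncome, UnionMember}.
Backdoor paths from UrbanRes to Region:
  P1: UrbanRes <- ParentIncome -> Region
  P2: UrbanRes <- UnionMember <- ParentIncome -> Region
The empty set is not sufficient: P1 (UrbanRes <- ParentIncome -> Region) has no collider blocking it and no conditioned non-collider, so it is open.
Try {ParentIncome}:
  P1: blocked at fork node ParentIncome ∈ conditioning set.
  P2: blocked at fork node ParentIncome ∈ conditioning set.
{ParentIncome} contains no descendant of UrbanRes and blocks every backdoor path.
No other singleton works — e.g. {Industry} leaves P1 open — so {ParentIncome} is the unique smallest valid adjustment set.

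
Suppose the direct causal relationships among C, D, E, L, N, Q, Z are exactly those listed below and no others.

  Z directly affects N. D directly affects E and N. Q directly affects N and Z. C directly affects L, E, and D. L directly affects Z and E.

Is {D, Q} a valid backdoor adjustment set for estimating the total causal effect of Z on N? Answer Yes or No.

Yes

Backdoor paths from Z to N (paths whose first edge points into Z):
  P1: Z <- Q -> N
  P2: Z <- L <- C -> D -> N
  P3: Z <- L <- C -> E <- D -> N
  P4: Z <- L -> E <- C -> D -> N
  P5: Z <- L -> E <- D -> N
Condition 1 (no descendant of Z in the set): holds — descendants of Z are {N}; none are in {D, Q}.
Condition 2 (every backdoor path blocked by {D, Q}):
  P1: blocked at fork node Q ∈ conditioning set.
  P2: blocked at chain node D ∈ conditioning set.
  P3: blocked at collider E (neither it nor any descendant is in the conditioning set).
  P4: blocked at collider E (neither it nor any descendant is in the conditioning set).
  P5: blocked at collider E (neither it nor any descendant is in the conditioning set).
{D, Q} satisfies the backdoor criterion.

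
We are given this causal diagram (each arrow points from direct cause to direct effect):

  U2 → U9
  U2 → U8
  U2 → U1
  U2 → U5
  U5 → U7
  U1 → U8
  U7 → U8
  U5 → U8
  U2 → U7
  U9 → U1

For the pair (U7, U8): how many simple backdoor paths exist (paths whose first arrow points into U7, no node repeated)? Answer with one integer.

A backdoor path from U7 to U8 is any simple undirected path whose first edge points into U7 (i.e. leaves U7 via a parent).
Parents of U7: {U2, U5}.
Enumerating:
  P1: U7 <- U2 -> U9 -> U1 -> U8
  P2: U7 <- U2 -> U5 -> U8
  P3: U7 <- U2 -> U1 -> U8
  P4: U7 <- U2 -> U8
  P5: U7 <- U5 <- U2 -> U9 -> U1 -> U8
  P6: U7 <- U5 <- U2 -> U1 -> U8
  P7: U7 <- U5 <- U2 -> U8
  P8: U7 <- U5 -> U8
That exhausts the simple backdoor paths. Count: 8.

8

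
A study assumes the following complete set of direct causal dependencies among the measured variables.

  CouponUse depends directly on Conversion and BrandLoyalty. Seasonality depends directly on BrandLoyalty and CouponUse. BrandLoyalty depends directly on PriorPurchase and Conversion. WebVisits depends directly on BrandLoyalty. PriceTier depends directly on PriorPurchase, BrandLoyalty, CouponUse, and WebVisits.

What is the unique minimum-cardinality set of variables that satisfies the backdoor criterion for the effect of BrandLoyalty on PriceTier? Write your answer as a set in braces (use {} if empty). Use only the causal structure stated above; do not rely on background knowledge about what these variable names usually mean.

Variables eligible for adjustment (non-descendants of BrandLoyalty, excluding BrandLoyalty and PriceTier): {Conversion, PriorPurchase}.
Backdoor paths from BrandLoyalty to PriceTier:
  P1: BrandLoyalty <- PriorPurchase -> PriceTier
  P2: BrandLoyalty <- Conversion -> CouponUse -> PriceTier
The empty set is not sufficient: P1 (BrandLoyalty <- PriorPurchase -> PriceTier) has no collider blocking it and no conditioned non-collider, so it is open.
Try {Conversion, PriorPurchase}:
  P1: blocked at fork node PriorPurchase ∈ conditioning set.
  P2: blocked at fork node Conversion ∈ conditioning set.
{Conversion, PriorPurchase} contains no descendant of BrandLoyalty and blocks every backdoor path.
Every element of {Conversion, PriorPurchase} is needed (dropping Conversion leaves P2 open; dropping PriorPurchase leaves P1 open), so no proper subset is valid.
Among all size-2 subsets of the eligible variables, only {Conversion, PriorPurchase} blocks every backdoor path, so it is the unique smallest valid adjustment set.

{Conversion, PriorPurchase}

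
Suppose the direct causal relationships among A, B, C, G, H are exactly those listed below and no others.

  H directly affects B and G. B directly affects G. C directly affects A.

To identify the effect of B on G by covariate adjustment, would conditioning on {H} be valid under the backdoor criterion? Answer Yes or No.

Backdoor paths from B to G (paths whose first edge points into B):
  P1: B <- H -> G
Condition 1 (no descendant of B in the set): holds — descendants of B are {G}; none are in {H}.
Condition 2 (every backdoor path blocked by {H}):
  P1: blocked at fork node H ∈ conditioning set.
{H} satisfies the backdoor criterion.

Yes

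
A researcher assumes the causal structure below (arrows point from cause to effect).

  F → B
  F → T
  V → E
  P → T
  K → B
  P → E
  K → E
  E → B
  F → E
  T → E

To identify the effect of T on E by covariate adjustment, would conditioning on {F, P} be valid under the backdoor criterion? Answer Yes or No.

Backdoor paths from T to E (paths whose first edge points into T):
  P1: T <- P -> E
  P2: T <- F -> E
  P3: T <- F -> B <- K -> E
  P4: T <- F -> B <- E
Condition 1 (no descendant of T in the set): holds — descendants of T are {B, E}; none are in {F, P}.
Condition 2 (every backdoor path blocked by {F, P}):
  P1: blocked at fork node P ∈ conditioning set.
  P2: blocked at fork node F ∈ conditioning set.
  P3: blocked at fork node F ∈ conditioning set.
  P4: blocked at fork node F ∈ conditioning set.
{F, P} satisfies the backdoor criterion.

Yes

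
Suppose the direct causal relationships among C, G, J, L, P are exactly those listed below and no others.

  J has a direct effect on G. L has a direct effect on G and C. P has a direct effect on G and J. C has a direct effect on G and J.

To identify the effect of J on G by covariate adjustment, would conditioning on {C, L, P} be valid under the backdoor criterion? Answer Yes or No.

Yes

Backdoor paths from J to G (paths whose first edge points into J):
  P1: J <- P -> G
  P2: J <- C <- L -> G
  P3: J <- C -> G
Condition 1 (no descendant of J in the set): holds — descendants of J are {G}; none are in {C, L, P}.
Condition 2 (every backdoor path blocked by {C, L, P}):
  P1: blocked at fork node P ∈ conditioning set.
  P2: blocked at chain node C ∈ conditioning set.
  P3: blocked at fork node C ∈ conditioning set.
{C, L, P} satisfies the backdoor criterion.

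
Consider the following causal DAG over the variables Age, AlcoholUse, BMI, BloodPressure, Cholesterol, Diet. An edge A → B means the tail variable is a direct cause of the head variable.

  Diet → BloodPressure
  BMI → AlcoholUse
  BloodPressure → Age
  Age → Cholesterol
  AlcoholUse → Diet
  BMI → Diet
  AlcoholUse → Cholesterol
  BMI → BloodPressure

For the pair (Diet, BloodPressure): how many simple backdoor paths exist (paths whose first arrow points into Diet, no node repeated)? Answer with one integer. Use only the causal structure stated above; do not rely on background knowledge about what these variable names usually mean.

A backdoor path from Diet to BloodPressure is any simple undirected path whose first edge points into Diet (i.e. leaves Diet via a parent).
Parents of Diet: {AlcoholUse, BMI}.
Enumerating:
  P1: Diet <- BMI -> AlcoholUse -> Cholesterol <- Age <- BloodPressure
  P2: Diet <- BMI -> BloodPressure
  P3: Diet <- AlcoholUse <- BMI -> BloodPressure
  P4: Diet <- AlcoholUse -> Cholesterol <- Age <- BloodPressure
That exhausts the simple backdoor paths. Count: 4.

4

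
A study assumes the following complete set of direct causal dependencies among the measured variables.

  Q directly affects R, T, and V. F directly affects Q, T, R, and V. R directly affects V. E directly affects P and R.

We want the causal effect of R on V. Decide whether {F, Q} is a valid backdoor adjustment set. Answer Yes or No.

Yes

Backdoor paths from R to V (paths whose first edge points into R):
  P1: R <- F -> Q -> V
  P2: R <- F -> T <- Q -> V
  P3: R <- F -> V
  P4: R <- Q <- F -> V
  P5: R <- Q -> T <- F -> V
  P6: R <- Q -> V
Condition 1 (no descendant of R in the set): holds — descendants of R are {V}; none are in {F, Q}.
Condition 2 (every backdoor path blocked by {F, Q}):
  P1: blocked at fork node F ∈ conditioning set.
  P2: blocked at fork node F ∈ conditioning set.
  P3: blocked at fork node F ∈ conditioning set.
  P4: blocked at chain node Q ∈ conditioning set.
  P5: blocked at fork node Q ∈ conditioning set.
  P6: blocked at fork node Q ∈ conditioning set.
{F, Q} satisfies the backdoor criterion.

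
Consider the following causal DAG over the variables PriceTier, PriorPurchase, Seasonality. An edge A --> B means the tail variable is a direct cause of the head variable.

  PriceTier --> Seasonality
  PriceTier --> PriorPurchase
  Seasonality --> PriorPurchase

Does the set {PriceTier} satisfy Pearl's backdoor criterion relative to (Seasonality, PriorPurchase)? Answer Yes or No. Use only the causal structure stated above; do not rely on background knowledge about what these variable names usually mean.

Yes

Backdoor paths from Seasonality to PriorPurchase (paths whose first edge points into Seasonality):
  P1: Seasonality <- PriceTier -> PriorPurchase
Condition 1 (no descendant of Seasonality in the set): holds — descendants of Seasonality are {PriorPurchase}; none are in {PriceTier}.
Condition 2 (every backdoor path blocked by {PriceTier}):
  P1: blocked at fork node PriceTier ∈ conditioning set.
{PriceTier} satisfies the backdoor criterion.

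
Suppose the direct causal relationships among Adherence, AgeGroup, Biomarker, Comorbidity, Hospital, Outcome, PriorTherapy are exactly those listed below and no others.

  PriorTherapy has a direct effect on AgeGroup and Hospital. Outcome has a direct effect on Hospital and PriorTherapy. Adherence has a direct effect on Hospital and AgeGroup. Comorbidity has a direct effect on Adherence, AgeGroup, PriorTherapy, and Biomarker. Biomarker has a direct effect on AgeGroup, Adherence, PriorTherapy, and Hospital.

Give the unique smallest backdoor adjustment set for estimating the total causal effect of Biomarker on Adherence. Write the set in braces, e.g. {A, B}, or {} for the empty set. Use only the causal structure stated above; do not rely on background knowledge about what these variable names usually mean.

Variables eligible for adjustment (non-descendants of Biomarker, excluding Biomarker and Adherence): {Comorbidity, Outcome}.
Backdoor paths from Biomarker to Adherence:
  P1: Biomarker <- Comorbidity -> PriorTherapy <- Outcome -> Hospital <- Adherence
  P2: Biomarker <- Comorbidity -> PriorTherapy -> Hospital <- Adherence
  P3: Biomarker <- Comorbidity -> PriorTherapy -> AgeGroup <- Adherence
  P4: Biomarker <- Comorbidity -> Adherence
  P5: Biomarker <- Comorbidity -> AgeGroup <- PriorTherapy <- Outcome -> Hospital <- Adherence
  P6: Biomarker <- Comorbidity -> AgeGroup <- PriorTherapy -> Hospital <- Adherence
  P7: Biomarker <- Comorbidity -> AgeGroup <- Adherence
The empty set is not sufficient: P4 (Biomarker <- Comorbidity -> Adherence) has no collider blocking it and no conditioned non-collider, so it is open.
Try {Comorbidity}:
  P1: blocked at fork node Comorbidity ∈ conditioning set.
  P2: blocked at fork node Comorbidity ∈ conditioning set.
  P3: blocked at fork node Comorbidity ∈ conditioning set.
  P4: blocked at fork node Comorbidity ∈ conditioning set.
  P5: blocked at fork node Comorbidity ∈ conditioning set.
  P6: blocked at fork node Comorbidity ∈ conditioning set.
  P7: blocked at fork node Comorbidity ∈ conditioning set.
{Comorbidity} contains no descendant of Biomarker and blocks every backdoor path.
No other singleton works — e.g. {Outcome} leaves P4 open — so {Comorbidity} is the unique smallest valid adjustment set.

{Comorbidity}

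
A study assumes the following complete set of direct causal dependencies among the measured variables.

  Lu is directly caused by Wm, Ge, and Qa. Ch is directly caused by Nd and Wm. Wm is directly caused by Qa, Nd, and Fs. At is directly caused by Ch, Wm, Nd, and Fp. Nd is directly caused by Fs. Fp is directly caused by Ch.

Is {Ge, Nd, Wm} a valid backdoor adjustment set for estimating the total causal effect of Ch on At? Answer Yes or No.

Backdoor paths from Ch to At (paths whose first edge points into Ch):
  P1: Ch <- Nd <- Fs -> Wm -> At
  P2: Ch <- Nd -> Wm -> At
  P3: Ch <- Nd -> At
  P4: Ch <- Wm <- Fs -> Nd -> At
  P5: Ch <- Wm <- Nd -> At
  P6: Ch <- Wm -> At
Condition 1 (no descendant of Ch in the set): holds — descendants of Ch are {At, Fp}; none are in {Ge, Nd, Wm}.
Condition 2 (every backdoor path blocked by {Ge, Nd, Wm}):
  P1: blocked at chain node Nd ∈ conditioning set.
  P2: blocked at fork node Nd ∈ conditioning set.
  P3: blocked at fork node Nd ∈ conditioning set.
  P4: blocked at chain node Wm ∈ conditioning set.
  P5: blocked at chain node Wm ∈ conditioning set.
  P6: blocked at fork node Wm ∈ conditioning set.
{Ge, Nd, Wm} satisfies the backdoor criterion.

Yes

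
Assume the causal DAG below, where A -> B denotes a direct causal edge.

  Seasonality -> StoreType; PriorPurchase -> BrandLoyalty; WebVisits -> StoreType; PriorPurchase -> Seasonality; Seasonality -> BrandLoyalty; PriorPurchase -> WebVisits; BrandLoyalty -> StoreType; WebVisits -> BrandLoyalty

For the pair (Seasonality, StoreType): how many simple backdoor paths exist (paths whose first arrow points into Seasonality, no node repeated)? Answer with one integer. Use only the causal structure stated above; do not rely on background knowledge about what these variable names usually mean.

4

A backdoor path from Seasonality to StoreType is any simple undirected path whose first edge points into Seasonality (i.e. leaves Seasonality via a parent).
Parents of Seasonality: {PriorPurchase}.
Enumerating:
  P1: Seasonality <- PriorPurchase -> WebVisits -> BrandLoyalty -> StoreType
  P2: Seasonality <- PriorPurchase -> WebVisits -> StoreType
  P3: Seasonality <- PriorPurchase -> BrandLoyalty <- WebVisits -> StoreType
  P4: Seasonality <- PriorPurchase -> BrandLoyalty -> StoreType
That exhausts the simple backdoor paths. Count: 4.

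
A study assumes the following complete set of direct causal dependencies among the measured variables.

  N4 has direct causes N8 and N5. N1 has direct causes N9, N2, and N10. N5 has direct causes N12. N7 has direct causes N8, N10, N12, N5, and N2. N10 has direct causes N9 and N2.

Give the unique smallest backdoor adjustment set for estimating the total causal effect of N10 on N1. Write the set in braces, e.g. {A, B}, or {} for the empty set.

{N2, N9}

Variables eligible for adjustment (non-descendants of N10, excluding N10 and N1): {N12, N2, N4, N5, N8, N9}.
Backdoor paths from N10 to N1:
  P1: N10 <- N9 -> N1
  P2: N10 <- N2 -> N1
The empty set is not sufficient: P1 (N10 <- N9 -> N1) has no collider blocking it and no conditioned non-collider, so it is open.
Try {N2, N9}:
  P1: blocked at fork node N9 ∈ conditioning set.
  P2: blocked at fork node N2 ∈ conditioning set.
{N2, N9} contains no descendant of N10 and blocks every backdoor path.
Every element of {N2, N9} is needed (dropping N2 leaves P2 open; dropping N9 leaves P1 open), so no proper subset is valid.
Among all size-2 subsets of the eligible variables, only {N2, N9} blocks every backdoor path, so it is the unique smallest valid adjustment set.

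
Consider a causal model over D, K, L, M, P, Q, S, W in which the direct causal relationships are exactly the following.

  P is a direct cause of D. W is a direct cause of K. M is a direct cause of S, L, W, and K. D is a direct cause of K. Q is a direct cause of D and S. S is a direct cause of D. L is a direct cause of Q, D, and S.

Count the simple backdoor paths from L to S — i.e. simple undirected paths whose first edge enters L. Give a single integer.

5

A backdoor path from L to S is any simple undirected path whose first edge points into L (i.e. leaves L via a parent).
Parents of L: {M}.
Enumerating:
  P1: L <- M -> S
  P2: L <- M -> W -> K <- D <- Q -> S
  P3: L <- M -> W -> K <- D <- S
  P4: L <- M -> K <- D <- Q -> S
  P5: L <- M -> K <- D <- S
That exhausts the simple backdoor paths. Count: 5.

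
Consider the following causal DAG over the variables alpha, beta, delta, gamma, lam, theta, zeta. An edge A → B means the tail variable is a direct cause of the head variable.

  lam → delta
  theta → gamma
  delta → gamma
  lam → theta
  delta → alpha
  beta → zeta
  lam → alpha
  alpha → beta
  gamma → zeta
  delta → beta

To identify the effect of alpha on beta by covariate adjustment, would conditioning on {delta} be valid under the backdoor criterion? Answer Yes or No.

Yes

Backdoor paths from alpha to beta (paths whose first edge points into alpha):
  P1: alpha <- lam -> delta -> gamma -> zeta <- beta
  P2: alpha <- lam -> delta -> beta
  P3: alpha <- lam -> theta -> gamma <- delta -> beta
  P4: alpha <- lam -> theta -> gamma -> zeta <- beta
  P5: alpha <- delta <- lam -> theta -> gamma -> zeta <- beta
  P6: alpha <- delta -> gamma -> zeta <- beta
  P7: alpha <- delta -> beta
Condition 1 (no descendant of alpha in the set): holds — descendants of alpha are {beta, zeta}; none are in {delta}.
Condition 2 (every backdoor path blocked by {delta}):
  P1: blocked at chain node delta ∈ conditioning set.
  P2: blocked at chain node delta ∈ conditioning set.
  P3: blocked at collider gamma (neither it nor any descendant is in the conditioning set).
  P4: blocked at collider zeta (neither it nor any descendant is in the conditioning set).
  P5: blocked at chain node delta ∈ conditioning set.
  P6: blocked at fork node delta ∈ conditioning set.
  P7: blocked at fork node delta ∈ conditioning set.
{delta} satisfies the backdoor criterion.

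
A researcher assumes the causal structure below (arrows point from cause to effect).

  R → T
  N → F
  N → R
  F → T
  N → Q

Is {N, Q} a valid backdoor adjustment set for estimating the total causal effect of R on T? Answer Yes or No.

Yes

Backdoor paths from R to T (paths whose first edge points into R):
  P1: R <- N -> F -> T
Condition 1 (no descendant of R in the set): holds — descendants of R are {T}; none are in {N, Q}.
Condition 2 (every backdoor path blocked by {N, Q}):
  P1: blocked at fork node N ∈ conditioning set.
{N, Q} satisfies the backdoor criterion.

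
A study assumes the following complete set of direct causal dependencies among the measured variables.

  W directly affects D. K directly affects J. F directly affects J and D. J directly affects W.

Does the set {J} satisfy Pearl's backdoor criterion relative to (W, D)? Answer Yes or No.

Yes

Backdoor paths from W to D (paths whose first edge points into W):
  P1: W <- J <- F -> D
Condition 1 (no descendant of W in the set): holds — descendants of W are {D}; none are in {J}.
Condition 2 (every backdoor path blocked by {J}):
  P1: blocked at chain node J ∈ conditioning set.
{J} satisfies the backdoor criterion.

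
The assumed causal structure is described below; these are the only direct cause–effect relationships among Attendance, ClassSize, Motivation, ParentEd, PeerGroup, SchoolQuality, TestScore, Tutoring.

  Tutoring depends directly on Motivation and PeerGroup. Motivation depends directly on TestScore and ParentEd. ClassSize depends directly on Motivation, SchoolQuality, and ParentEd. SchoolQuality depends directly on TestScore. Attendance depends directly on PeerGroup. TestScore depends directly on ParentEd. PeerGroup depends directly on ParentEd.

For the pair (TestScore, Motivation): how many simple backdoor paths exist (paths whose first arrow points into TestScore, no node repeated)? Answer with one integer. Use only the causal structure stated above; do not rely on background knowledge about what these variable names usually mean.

3

A backdoor path from TestScore to Motivation is any simple undirected path whose first edge points into TestScore (i.e. leaves TestScore via a parent).
Parents of TestScore: {ParentEd}.
Enumerating:
  P1: TestScore <- ParentEd -> PeerGroup -> Tutoring <- Motivation
  P2: TestScore <- ParentEd -> Motivation
  P3: TestScore <- ParentEd -> ClassSize <- Motivation
That exhausts the simple backdoor paths. Count: 3.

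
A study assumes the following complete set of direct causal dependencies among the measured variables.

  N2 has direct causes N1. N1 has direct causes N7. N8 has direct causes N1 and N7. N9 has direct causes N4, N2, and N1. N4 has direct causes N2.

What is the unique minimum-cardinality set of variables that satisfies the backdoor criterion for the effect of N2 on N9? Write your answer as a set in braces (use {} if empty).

Variables eligible for adjustment (non-descendants of N2, excluding N2 and N9): {N1, N7, N8}.
Backdoor paths from N2 to N9:
  P1: N2 <- N1 -> N9
The empty set is not sufficient: P1 (N2 <- N1 -> N9) has no collider blocking it and no conditioned non-collider, so it is open.
Try {N1}:
  P1: blocked at fork node N1 ∈ conditioning set.
{N1} contains no descendant of N2 and blocks every backdoor path.
No other singleton works — e.g. {N7} leaves P1 open — so {N1} is the unique smallest valid adjustment set.

{N1}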